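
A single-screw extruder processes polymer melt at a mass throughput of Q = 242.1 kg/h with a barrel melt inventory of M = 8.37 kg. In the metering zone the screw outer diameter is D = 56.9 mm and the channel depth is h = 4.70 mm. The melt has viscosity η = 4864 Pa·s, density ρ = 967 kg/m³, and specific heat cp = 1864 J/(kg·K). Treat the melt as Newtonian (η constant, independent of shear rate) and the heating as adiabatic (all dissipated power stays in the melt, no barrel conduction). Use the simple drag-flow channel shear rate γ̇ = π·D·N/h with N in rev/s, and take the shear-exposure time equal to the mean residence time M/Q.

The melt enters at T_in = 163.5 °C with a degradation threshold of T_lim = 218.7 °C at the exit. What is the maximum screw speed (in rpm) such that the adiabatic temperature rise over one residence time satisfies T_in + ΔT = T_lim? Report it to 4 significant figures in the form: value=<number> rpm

value=20.22 rpm

Q_s = Q / 3600 = 242.1 / 3600 = 0.06725 kg/s
t_res = M / Q_s = 8.37 / 0.06725 = 124.461 s
D = 56.9 mm = 0.0569 m;  h = 4.70 mm = 0.0047 m
ΔT_a = T_lim − T_in = 218.7 °C − 163.5 °C = 55.2 K
Invert ΔT = ηγ̇²t_res/(ρcp) for γ̇: γ̇_max² = ΔT_a ρ cp / (η t_res) = 55.2·967·1864 / (4864·124.461) = 164.356 s⁻²
γ̇_max = √164.356 = 12.8201 s⁻¹
N_max = γ̇_max·h / (π·D) = 12.8201 · 0.0047 / (π · 0.0569) = 0.337076 rev/s = 20.2246 rpm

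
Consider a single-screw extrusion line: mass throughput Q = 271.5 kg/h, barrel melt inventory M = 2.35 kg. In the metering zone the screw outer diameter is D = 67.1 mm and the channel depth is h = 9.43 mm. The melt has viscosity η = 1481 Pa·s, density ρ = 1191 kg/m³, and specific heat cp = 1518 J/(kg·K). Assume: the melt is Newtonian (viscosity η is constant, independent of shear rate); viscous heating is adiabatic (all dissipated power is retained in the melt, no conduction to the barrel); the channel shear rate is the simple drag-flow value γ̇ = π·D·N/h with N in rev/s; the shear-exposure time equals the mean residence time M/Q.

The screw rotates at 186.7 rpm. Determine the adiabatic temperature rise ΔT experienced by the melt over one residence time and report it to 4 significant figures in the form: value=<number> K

value=123.5 K

Q_s = Q / 3600 = 271.5 / 3600 = 0.0754167 kg/s
t_res = M / Q_s = 2.35 / 0.0754167 = 31.1602 s
Geometry in metres: D = 67.1 mm → 0.0671 m, h = 9.43 mm → 0.00943 m; screw speed N = 186.7 rpm = 3.11167 rev/s
γ̇ = π·D·N / h = π · 0.0671 · 3.11167 / 0.00943 = 69.5591 s⁻¹
ΔT = η·γ̇²·t_res / (ρ·cp) = 1481 · (69.5591)² · 31.1602 / (1191 · 1518) = 123.504 K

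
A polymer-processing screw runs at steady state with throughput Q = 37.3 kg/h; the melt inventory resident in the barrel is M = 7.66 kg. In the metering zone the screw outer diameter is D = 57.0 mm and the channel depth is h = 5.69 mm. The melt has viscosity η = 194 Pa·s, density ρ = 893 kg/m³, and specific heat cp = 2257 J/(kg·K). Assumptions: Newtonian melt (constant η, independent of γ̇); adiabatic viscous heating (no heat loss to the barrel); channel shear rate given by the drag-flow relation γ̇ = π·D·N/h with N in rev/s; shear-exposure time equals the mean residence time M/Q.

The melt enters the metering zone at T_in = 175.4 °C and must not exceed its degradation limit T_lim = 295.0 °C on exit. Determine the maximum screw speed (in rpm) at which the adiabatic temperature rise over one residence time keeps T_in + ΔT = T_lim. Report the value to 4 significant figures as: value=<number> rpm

value=78.16 rpm

Q_s = Q / 3600 = 37.3 / 3600 = 0.0103611 kg/s
t_res = M / Q_s = 7.66 / 0.0103611 = 739.303 s
D = 57.0 mm = 0.057 m;  h = 5.69 mm = 0.00569 m
ΔT_a = T_lim − T_in = 295.0 °C − 175.4 °C = 119.6 K
Invert ΔT = ηγ̇²t_res/(ρcp) for γ̇: γ̇_max² = ΔT_a ρ cp / (η t_res) = 119.6·893·2257 / (194·739.303) = 1680.7 s⁻²
Take the square root: γ̇_max = √(1680.7) = 40.9963 s⁻¹
Solve γ̇ = πDN/h for N: N_max = γ̇_max·h/(π·D) = 40.9963 × 0.00569 / (π × 0.057) = 1.30266 rev/s = 78.1599 rpm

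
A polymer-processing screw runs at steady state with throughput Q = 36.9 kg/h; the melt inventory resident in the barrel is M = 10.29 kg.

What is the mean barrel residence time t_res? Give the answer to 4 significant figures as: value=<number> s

value=1004. s

Q_s = Q / 3600 = 36.9 / 3600 = 0.01025 kg/s
t_res = M / Q_s = 10.29 ÷ 0.01025 = 1003.9 s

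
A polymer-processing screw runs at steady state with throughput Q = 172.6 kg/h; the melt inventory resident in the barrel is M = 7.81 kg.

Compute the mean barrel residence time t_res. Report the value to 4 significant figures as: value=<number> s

Q_s = Q / 3600 = 172.6 / 3600 = 0.0479444 kg/s
Mean residence time: t_res = M/Q_s = 7.81 kg / 0.0479444 kg/s = 162.897 s

value=162.9 s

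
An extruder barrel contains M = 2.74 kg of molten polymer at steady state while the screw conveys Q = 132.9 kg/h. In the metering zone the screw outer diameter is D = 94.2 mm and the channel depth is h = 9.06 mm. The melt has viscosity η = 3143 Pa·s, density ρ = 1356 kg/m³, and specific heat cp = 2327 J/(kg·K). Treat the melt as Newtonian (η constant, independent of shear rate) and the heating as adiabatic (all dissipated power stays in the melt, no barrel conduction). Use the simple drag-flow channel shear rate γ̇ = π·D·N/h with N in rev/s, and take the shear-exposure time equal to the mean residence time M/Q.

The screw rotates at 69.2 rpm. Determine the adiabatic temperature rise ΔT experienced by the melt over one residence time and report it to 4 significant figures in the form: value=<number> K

value=104.9 K

Q_s = Q / 3600 = 132.9 / 3600 = 0.0369167 kg/s
Mean residence time: t_res = M/Q_s = 2.74 kg / 0.0369167 kg/s = 74.2212 s
Convert to SI: D = 0.0942 m, h = 0.00906 m, N = 69.2/60 = 1.15333 rev/s
Shear rate: γ̇ = πDN/h = π·0.0942·1.15333/0.00906 = 37.6728 s⁻¹
ΔT = η·γ̇²·t_res/(ρ·cp) = [3143 × 37.6728² × 74.2212] / [1356 × 2327] = 104.923 K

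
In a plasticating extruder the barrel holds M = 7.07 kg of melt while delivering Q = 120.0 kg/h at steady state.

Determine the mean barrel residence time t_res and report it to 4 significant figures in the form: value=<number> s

Throughput in SI: Q_s = 120.0 kg/h ÷ 3600 s/h = 0.0333333 kg/s
Mean residence time: t_res = M/Q_s = 7.07 kg / 0.0333333 kg/s = 212.1 s

value=212.1 s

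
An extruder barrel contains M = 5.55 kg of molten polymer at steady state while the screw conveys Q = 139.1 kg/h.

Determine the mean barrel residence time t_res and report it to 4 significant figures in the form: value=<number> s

value=143.6 s

Q_s = Q / 3600 = 139.1 / 3600 = 0.0386389 kg/s
Mean residence time: t_res = M/Q_s = 5.55 kg / 0.0386389 kg/s = 143.638 s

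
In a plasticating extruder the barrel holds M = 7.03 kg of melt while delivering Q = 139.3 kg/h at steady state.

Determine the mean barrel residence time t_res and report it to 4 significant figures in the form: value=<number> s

value=181.7 s

Convert throughput: Q = 139.3 kg/h = 139.3/3600 = 0.0386944 kg/s
t_res = M / Q_s = 7.03 ÷ 0.0386944 = 181.68 s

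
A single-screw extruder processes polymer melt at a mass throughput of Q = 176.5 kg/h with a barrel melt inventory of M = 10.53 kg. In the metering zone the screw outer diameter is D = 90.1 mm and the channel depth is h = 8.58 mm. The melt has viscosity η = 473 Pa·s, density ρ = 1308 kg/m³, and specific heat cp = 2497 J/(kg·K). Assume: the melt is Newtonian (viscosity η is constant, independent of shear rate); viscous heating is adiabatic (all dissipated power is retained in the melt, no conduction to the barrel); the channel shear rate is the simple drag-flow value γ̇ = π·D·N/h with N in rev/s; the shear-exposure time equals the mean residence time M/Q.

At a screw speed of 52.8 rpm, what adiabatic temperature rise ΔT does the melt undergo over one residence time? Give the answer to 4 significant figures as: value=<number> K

Q_s = Q / 3600 = 176.5 / 3600 = 0.0490278 kg/s
t_res = M / Q_s = 10.53 ÷ 0.0490278 = 214.776 s
Geometry in metres: D = 90.1 mm → 0.0901 m, h = 8.58 mm → 0.00858 m; screw speed N = 52.8 rpm = 0.88 rev/s
γ̇ = π D N / h = (π)(0.0901)(0.88) / 0.00858 = 29.0315 s⁻¹
ΔT = η·γ̇²·t_res / (ρ·cp) = 473 · (29.0315)² · 214.776 / (1308 · 2497) = 26.2157 K

value=26.22 K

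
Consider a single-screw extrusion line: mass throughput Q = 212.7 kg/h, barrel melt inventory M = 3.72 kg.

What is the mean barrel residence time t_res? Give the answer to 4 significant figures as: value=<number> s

value=62.96 s

Convert throughput: Q = 212.7 kg/h = 212.7/3600 = 0.0590833 kg/s
t_res = M / Q_s = 3.72 ÷ 0.0590833 = 62.9619 s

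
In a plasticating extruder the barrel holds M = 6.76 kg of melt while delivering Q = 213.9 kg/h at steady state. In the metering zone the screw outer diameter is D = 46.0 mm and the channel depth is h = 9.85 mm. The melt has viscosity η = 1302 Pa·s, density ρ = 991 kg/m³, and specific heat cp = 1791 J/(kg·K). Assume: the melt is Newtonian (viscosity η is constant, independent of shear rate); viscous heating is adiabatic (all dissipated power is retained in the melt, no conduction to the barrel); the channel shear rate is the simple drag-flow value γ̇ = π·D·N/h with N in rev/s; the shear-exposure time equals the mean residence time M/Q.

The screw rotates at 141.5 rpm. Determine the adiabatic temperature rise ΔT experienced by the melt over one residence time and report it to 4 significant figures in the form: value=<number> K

value=99.92 K

Convert throughput: Q = 213.9 kg/h = 213.9/3600 = 0.0594167 kg/s
Mean residence time: t_res = M/Q_s = 6.76 kg / 0.0594167 kg/s = 113.773 s
Convert to SI: D = 0.046 m, h = 0.00985 m, N = 141.5/60 = 2.35833 rev/s
γ̇ = π D N / h = (π)(0.046)(2.35833) / 0.00985 = 34.6 s⁻¹
ΔT = η·γ̇²·t_res / (ρ·cp) = 1302 · (34.6)² · 113.773 / (991 · 1791) = 99.9156 K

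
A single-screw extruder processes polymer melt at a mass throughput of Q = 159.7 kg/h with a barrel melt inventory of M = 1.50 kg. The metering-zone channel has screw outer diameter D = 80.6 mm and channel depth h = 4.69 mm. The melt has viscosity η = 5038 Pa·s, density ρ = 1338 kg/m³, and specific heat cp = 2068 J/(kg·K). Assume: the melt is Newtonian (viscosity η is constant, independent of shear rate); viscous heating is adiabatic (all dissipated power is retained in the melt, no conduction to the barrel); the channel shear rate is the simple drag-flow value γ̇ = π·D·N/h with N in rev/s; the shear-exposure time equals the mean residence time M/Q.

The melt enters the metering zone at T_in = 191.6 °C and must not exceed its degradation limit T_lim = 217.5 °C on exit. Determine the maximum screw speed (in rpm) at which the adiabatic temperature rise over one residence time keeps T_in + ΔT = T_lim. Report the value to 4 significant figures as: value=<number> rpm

value=22.79 rpm

Q_s = Q / 3600 = 159.7 / 3600 = 0.0443611 kg/s
Mean residence time: t_res = M/Q_s = 1.50 kg / 0.0443611 kg/s = 33.8134 s
D = 80.6 mm = 0.0806 m;  h = 4.69 mm = 0.00469 m
ΔT_a = T_lim − T_in = 217.5 °C − 191.6 °C = 25.9 K
Invert ΔT = ηγ̇²t_res/(ρcp) for γ̇: γ̇_max² = ΔT_a ρ cp / (η t_res) = 25.9·1338·2068 / (5038·33.8134) = 420.687 s⁻²
Take the square root: γ̇_max = √(420.687) = 20.5107 s⁻¹
Solve γ̇ = πDN/h for N: N_max = γ̇_max·h/(π·D) = 20.5107 × 0.00469 / (π × 0.0806) = 0.379899 rev/s = 22.7939 rpm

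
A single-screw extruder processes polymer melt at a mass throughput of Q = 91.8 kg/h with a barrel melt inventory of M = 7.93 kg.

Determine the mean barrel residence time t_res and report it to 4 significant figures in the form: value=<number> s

value=311.0 s

Throughput in SI: Q_s = 91.8 kg/h ÷ 3600 s/h = 0.0255 kg/s
t_res = M / Q_s = 7.93 / 0.0255 = 310.98 s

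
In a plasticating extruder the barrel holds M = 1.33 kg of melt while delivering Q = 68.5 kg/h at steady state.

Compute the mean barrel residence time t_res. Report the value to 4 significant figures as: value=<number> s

Q_s = Q / 3600 = 68.5 / 3600 = 0.0190278 kg/s
Mean residence time: t_res = M/Q_s = 1.33 kg / 0.0190278 kg/s = 69.8978 s

value=69.90 s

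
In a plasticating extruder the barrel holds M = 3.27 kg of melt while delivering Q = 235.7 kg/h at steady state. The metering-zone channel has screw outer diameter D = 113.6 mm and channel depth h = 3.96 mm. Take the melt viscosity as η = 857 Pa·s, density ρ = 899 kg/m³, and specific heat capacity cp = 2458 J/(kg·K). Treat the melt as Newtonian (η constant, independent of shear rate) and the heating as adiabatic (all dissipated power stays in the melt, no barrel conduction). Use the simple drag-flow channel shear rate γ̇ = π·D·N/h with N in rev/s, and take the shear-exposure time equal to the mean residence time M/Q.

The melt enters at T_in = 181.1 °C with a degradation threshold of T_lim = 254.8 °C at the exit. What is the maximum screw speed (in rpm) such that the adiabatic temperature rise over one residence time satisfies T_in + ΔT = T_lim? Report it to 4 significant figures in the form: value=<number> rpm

value=41.07 rpm

Q_s = Q / 3600 = 235.7 / 3600 = 0.0654722 kg/s
Mean residence time: t_res = M/Q_s = 3.27 kg / 0.0654722 kg/s = 49.9448 s
Convert to metres: D = 0.1136 m, h = 0.00396 m
ΔT_a = T_lim − T_in = 254.8 − 181.1 = 73.7 K
Invert ΔT = ηγ̇²t_res/(ρcp) for γ̇: γ̇_max² = ΔT_a ρ cp / (η t_res) = 73.7·899·2458 / (857·49.9448) = 3804.85 s⁻²
γ̇_max = sqrt(3804.85) = 61.6835 s⁻¹
Solve γ̇ = πDN/h for N: N_max = γ̇_max·h/(π·D) = 61.6835 × 0.00396 / (π × 0.1136) = 0.684441 rev/s = 41.0664 rpm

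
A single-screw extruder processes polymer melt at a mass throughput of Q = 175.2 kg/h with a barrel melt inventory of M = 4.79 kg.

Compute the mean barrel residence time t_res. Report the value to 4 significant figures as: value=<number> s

value=98.42 s

Convert throughput: Q = 175.2 kg/h = 175.2/3600 = 0.0486667 kg/s
t_res = M / Q_s = 4.79 ÷ 0.0486667 = 98.4247 s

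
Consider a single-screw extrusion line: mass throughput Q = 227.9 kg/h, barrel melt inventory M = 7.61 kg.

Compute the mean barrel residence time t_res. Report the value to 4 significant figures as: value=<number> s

value=120.2 s

Convert throughput: Q = 227.9 kg/h = 227.9/3600 = 0.0633056 kg/s
Mean residence time: t_res = M/Q_s = 7.61 kg / 0.0633056 kg/s = 120.211 s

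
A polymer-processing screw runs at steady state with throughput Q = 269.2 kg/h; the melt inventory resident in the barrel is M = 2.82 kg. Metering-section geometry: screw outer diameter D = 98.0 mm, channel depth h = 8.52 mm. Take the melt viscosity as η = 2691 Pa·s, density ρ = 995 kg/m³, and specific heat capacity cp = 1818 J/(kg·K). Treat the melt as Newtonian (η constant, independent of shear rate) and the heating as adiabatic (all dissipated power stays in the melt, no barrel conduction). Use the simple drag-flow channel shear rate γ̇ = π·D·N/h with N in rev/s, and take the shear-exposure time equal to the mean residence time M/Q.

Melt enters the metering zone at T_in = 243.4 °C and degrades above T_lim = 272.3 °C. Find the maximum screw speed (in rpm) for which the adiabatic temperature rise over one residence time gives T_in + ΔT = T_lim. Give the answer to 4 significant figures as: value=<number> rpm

Convert throughput: Q = 269.2 kg/h = 269.2/3600 = 0.0747778 kg/s
t_res = M / Q_s = 2.82 ÷ 0.0747778 = 37.7117 s
D = 98.0 mm = 0.098 m;  h = 8.52 mm = 0.00852 m
Allowable rise: ΔT_a = T_lim − T_in = 272.3 − 243.4 = 28.9 K
Invert ΔT = ηγ̇²t_res/(ρcp) for γ̇: γ̇_max² = ΔT_a ρ cp / (η t_res) = 28.9·995·1818 / (2691·37.7117) = 515.139 s⁻²
γ̇_max = √515.139 = 22.6967 s⁻¹
N_max = γ̇_max·h / (π·D) = 22.6967 · 0.00852 / (π · 0.098) = 0.628096 rev/s = 37.6858 rpm

value=37.69 rpm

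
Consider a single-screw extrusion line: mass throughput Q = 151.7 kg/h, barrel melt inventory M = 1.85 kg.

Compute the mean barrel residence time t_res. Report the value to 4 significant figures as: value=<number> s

value=43.90 s

Q_s = Q / 3600 = 151.7 / 3600 = 0.0421389 kg/s
Mean residence time: t_res = M/Q_s = 1.85 kg / 0.0421389 kg/s = 43.9024 s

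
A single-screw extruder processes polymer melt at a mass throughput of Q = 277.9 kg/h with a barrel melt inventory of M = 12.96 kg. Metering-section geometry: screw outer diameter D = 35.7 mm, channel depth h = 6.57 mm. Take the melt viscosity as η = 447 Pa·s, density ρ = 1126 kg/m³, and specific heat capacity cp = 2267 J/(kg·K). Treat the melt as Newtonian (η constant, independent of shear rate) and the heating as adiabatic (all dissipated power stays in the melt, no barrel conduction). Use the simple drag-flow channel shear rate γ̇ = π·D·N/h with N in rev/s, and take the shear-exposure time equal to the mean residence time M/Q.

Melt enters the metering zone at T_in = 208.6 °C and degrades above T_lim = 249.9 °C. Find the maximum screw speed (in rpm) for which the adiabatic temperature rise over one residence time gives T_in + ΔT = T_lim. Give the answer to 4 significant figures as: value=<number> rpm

Convert throughput: Q = 277.9 kg/h = 277.9/3600 = 0.0771944 kg/s
t_res = M / Q_s = 12.96 ÷ 0.0771944 = 167.888 s
Convert to metres: D = 0.0357 m, h = 0.00657 m
ΔT_a = T_lim − T_in = 249.9 °C − 208.6 °C = 41.3 K
γ̇_max² = ΔT_a·ρ·cp / (η·t_res) = [41.3 × 1126 × 2267] / [447 × 167.888] = 1404.8 s⁻²
γ̇_max = sqrt(1404.8) = 37.4806 s⁻¹
N_max = γ̇_max h / (πD) = 37.4806·0.00657/(π·0.0357) = 2.1956 rev/s → ×60 = 131.736 rpm

value=131.7 rpm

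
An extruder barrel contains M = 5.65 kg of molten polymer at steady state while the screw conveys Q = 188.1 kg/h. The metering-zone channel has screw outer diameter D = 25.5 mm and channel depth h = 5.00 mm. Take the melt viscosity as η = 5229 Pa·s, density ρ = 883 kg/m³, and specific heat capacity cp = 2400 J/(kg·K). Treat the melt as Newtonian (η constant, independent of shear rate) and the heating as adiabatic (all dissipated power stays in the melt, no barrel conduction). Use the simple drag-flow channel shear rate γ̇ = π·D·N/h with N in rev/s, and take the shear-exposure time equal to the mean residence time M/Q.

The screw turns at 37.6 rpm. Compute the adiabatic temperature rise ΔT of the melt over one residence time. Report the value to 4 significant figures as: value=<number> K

value=26.90 K

Q_s = Q / 3600 = 188.1 / 3600 = 0.05225 kg/s
t_res = M / Q_s = 5.65 ÷ 0.05225 = 108.134 s
Geometry in metres: D = 25.5 mm → 0.0255 m, h = 5.00 mm → 0.005 m; screw speed N = 37.6 rpm = 0.626667 rev/s
γ̇ = π·D·N / h = π · 0.0255 · 0.626667 / 0.005 = 10.0405 s⁻¹
Adiabatic rise: ΔT = η γ̇² t_res / (ρ cp) = 5229·(10.0405)²·108.134 / (883·2400) = 26.8981 K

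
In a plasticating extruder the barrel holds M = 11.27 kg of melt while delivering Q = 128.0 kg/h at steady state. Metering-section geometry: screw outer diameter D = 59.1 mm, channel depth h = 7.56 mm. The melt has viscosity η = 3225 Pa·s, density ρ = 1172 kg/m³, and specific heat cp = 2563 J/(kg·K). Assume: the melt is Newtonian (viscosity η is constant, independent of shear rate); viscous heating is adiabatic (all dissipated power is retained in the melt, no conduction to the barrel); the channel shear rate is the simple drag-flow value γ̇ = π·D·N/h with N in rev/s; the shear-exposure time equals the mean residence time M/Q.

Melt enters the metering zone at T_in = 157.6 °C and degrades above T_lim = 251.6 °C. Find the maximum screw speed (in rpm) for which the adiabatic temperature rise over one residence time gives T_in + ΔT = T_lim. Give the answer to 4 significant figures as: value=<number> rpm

Throughput in SI: Q_s = 128.0 kg/h ÷ 3600 s/h = 0.0355556 kg/s
t_res = M / Q_s = 11.27 / 0.0355556 = 316.969 s
Geometry in SI: D = 59.1 mm → 0.0591 m, h = 7.56 mm → 0.00756 m
Allowable rise: ΔT_a = T_lim − T_in = 251.6 − 157.6 = 94 K
γ̇_max² = ΔT_a·ρ·cp / (η·t_res) = [94 × 1172 × 2563] / [3225 × 316.969] = 276.222 s⁻²
γ̇_max = √276.222 = 16.6199 s⁻¹
N_max = γ̇_max·h / (π·D) = 16.6199 · 0.00756 / (π · 0.0591) = 0.676727 rev/s = 40.6036 rpm

value=40.60 rpm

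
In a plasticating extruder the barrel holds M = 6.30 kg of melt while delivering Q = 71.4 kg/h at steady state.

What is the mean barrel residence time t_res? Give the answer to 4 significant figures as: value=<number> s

Throughput in SI: Q_s = 71.4 kg/h ÷ 3600 s/h = 0.0198333 kg/s
Mean residence time: t_res = M/Q_s = 6.30 kg / 0.0198333 kg/s = 317.647 s

value=317.6 s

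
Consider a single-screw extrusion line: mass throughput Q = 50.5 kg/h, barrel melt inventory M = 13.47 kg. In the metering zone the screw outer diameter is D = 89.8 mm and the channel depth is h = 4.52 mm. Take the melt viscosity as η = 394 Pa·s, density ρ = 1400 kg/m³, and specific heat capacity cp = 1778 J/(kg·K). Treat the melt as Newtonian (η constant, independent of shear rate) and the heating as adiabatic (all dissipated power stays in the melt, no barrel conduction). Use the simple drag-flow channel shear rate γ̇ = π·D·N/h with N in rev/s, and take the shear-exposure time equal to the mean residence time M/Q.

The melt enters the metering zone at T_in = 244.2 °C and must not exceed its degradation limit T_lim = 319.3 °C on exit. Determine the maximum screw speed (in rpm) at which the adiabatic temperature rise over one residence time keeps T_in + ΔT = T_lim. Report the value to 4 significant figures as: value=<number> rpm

Throughput in SI: Q_s = 50.5 kg/h ÷ 3600 s/h = 0.0140278 kg/s
t_res = M / Q_s = 13.47 ÷ 0.0140278 = 960.238 s
D = 89.8 mm = 0.0898 m;  h = 4.52 mm = 0.00452 m
ΔT_a = T_lim − T_in = 319.3 − 244.2 = 75.1 K
γ̇_max² = ΔT_a·ρ·cp/(η·t_res) = 75.1·1400·1778/(394·960.238) = 494.111 s⁻²
γ̇_max = sqrt(494.111) = 22.2286 s⁻¹
Solve γ̇ = πDN/h for N: N_max = γ̇_max·h/(π·D) = 22.2286 × 0.00452 / (π × 0.0898) = 0.356143 rev/s = 21.3686 rpm

value=21.37 rpm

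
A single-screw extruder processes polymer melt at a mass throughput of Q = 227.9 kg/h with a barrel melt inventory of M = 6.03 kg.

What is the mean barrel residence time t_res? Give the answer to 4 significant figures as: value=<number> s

value=95.25 s

Throughput in SI: Q_s = 227.9 kg/h ÷ 3600 s/h = 0.0633056 kg/s
t_res = M / Q_s = 6.03 ÷ 0.0633056 = 95.2523 s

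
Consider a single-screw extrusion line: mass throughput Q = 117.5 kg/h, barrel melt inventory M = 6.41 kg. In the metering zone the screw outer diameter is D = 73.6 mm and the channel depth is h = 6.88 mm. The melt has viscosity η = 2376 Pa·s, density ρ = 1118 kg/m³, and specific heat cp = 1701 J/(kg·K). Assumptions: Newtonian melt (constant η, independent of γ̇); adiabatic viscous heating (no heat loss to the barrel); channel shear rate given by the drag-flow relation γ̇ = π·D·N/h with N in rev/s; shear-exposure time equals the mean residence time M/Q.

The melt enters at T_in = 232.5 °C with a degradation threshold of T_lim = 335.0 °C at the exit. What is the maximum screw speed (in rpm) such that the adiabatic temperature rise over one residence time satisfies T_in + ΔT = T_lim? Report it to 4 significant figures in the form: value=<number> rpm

Throughput in SI: Q_s = 117.5 kg/h ÷ 3600 s/h = 0.0326389 kg/s
t_res = M / Q_s = 6.41 ÷ 0.0326389 = 196.391 s
Geometry in SI: D = 73.6 mm → 0.0736 m, h = 6.88 mm → 0.00688 m
ΔT_a = T_lim − T_in = 335.0 °C − 232.5 °C = 102.5 K
γ̇_max² = ΔT_a·ρ·cp / (η·t_res) = [102.5 × 1118 × 1701] / [2376 × 196.391] = 417.735 s⁻²
γ̇_max = sqrt(417.735) = 20.4386 s⁻¹
Solve γ̇ = πDN/h for N: N_max = γ̇_max·h/(π·D) = 20.4386 × 0.00688 / (π × 0.0736) = 0.608151 rev/s = 36.489 rpm

value=36.49 rpm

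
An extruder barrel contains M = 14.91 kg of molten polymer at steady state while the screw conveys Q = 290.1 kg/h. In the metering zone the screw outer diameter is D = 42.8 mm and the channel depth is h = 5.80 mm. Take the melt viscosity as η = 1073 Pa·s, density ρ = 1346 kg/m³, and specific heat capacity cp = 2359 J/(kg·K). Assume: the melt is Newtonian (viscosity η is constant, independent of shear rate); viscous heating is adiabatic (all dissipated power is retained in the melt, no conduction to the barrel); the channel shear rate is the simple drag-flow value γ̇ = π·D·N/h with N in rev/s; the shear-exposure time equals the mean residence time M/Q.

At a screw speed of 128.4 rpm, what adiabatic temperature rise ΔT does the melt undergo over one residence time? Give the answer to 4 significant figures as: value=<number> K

value=153.9 K

Throughput in SI: Q_s = 290.1 kg/h ÷ 3600 s/h = 0.0805833 kg/s
Mean residence time: t_res = M/Q_s = 14.91 kg / 0.0805833 kg/s = 185.026 s
Convert to SI: D = 0.0428 m, h = 0.0058 m, N = 128.4/60 = 2.14 rev/s
Shear rate: γ̇ = πDN/h = π·0.0428·2.14/0.0058 = 49.6112 s⁻¹
ΔT = η·γ̇²·t_res/(ρ·cp) = [1073 × 49.6112² × 185.026] / [1346 × 2359] = 153.893 K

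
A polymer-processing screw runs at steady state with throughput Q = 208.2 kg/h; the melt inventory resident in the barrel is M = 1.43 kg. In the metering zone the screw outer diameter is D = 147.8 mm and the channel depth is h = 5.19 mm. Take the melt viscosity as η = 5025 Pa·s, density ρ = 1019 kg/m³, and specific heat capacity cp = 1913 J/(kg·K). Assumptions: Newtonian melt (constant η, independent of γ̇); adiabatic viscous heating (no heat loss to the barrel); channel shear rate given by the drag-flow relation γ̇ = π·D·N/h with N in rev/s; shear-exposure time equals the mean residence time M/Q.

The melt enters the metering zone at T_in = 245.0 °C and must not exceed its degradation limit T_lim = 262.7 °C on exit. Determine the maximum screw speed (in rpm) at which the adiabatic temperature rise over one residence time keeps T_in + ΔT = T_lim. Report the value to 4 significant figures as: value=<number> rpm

value=11.18 rpm

Throughput in SI: Q_s = 208.2 kg/h ÷ 3600 s/h = 0.0578333 kg/s
Mean residence time: t_res = M/Q_s = 1.43 kg / 0.0578333 kg/s = 24.7262 s
Geometry in SI: D = 147.8 mm → 0.1478 m, h = 5.19 mm → 0.00519 m
Allowable rise: ΔT_a = T_lim − T_in = 262.7 − 245.0 = 17.7 K
γ̇_max² = ΔT_a·ρ·cp/(η·t_res) = 17.7·1019·1913/(5025·24.7262) = 277.695 s⁻²
Take the square root: γ̇_max = √(277.695) = 16.6642 s⁻¹
N_max = γ̇_max·h / (π·D) = 16.6642 · 0.00519 / (π · 0.1478) = 0.186263 rev/s = 11.1758 rpm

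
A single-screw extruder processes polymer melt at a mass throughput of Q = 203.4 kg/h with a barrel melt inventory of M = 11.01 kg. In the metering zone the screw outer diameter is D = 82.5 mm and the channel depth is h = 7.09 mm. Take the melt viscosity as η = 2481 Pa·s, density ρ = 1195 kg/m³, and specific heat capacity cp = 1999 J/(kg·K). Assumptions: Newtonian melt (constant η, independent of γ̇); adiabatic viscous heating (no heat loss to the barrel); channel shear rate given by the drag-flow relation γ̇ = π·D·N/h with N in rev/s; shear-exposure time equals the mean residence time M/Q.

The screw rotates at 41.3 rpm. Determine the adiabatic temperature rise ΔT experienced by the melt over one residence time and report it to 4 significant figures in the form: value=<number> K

value=128.1 K

Q_s = Q / 3600 = 203.4 / 3600 = 0.0565 kg/s
Mean residence time: t_res = M/Q_s = 11.01 kg / 0.0565 kg/s = 194.867 s
Geometry in metres: D = 82.5 mm → 0.0825 m, h = 7.09 mm → 0.00709 m; screw speed N = 41.3 rpm = 0.688333 rev/s
γ̇ = π·D·N / h = π · 0.0825 · 0.688333 / 0.00709 = 25.1627 s⁻¹
ΔT = η·γ̇²·t_res/(ρ·cp) = [2481 × 25.1627² × 194.867] / [1195 × 1999] = 128.144 K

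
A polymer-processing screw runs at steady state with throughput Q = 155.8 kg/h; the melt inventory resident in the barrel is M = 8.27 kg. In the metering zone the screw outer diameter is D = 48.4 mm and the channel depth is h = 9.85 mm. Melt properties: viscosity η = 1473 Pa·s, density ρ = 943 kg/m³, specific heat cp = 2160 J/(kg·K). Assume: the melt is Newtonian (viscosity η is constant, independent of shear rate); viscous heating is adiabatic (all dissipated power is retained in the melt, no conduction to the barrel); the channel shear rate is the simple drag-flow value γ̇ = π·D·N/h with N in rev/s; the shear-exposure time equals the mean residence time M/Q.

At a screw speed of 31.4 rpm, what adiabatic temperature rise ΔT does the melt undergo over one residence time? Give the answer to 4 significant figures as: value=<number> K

value=9.019 K

Convert throughput: Q = 155.8 kg/h = 155.8/3600 = 0.0432778 kg/s
Mean residence time: t_res = M/Q_s = 8.27 kg / 0.0432778 kg/s = 191.091 s
Convert to SI: D = 0.0484 m, h = 0.00985 m, N = 31.4/60 = 0.523333 rev/s
Shear rate: γ̇ = πDN/h = π·0.0484·0.523333/0.00985 = 8.07862 s⁻¹
ΔT = η·γ̇²·t_res/(ρ·cp) = [1473 × 8.07862² × 191.091] / [943 × 2160] = 9.01888 K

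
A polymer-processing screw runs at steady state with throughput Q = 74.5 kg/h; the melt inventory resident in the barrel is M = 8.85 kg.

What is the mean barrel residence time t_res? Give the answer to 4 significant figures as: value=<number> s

Convert throughput: Q = 74.5 kg/h = 74.5/3600 = 0.0206944 kg/s
t_res = M / Q_s = 8.85 ÷ 0.0206944 = 427.651 s

value=427.7 s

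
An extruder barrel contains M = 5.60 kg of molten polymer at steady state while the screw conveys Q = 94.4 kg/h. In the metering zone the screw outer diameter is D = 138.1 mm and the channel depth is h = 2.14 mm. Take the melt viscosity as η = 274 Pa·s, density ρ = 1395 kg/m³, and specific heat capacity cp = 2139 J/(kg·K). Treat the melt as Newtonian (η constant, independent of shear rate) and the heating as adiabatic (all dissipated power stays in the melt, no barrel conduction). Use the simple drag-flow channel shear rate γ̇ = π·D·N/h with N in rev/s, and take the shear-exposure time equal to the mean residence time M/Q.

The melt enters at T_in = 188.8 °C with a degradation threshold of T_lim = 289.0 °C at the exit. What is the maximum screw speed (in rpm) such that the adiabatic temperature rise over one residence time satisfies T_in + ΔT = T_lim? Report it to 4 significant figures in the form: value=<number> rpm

Convert throughput: Q = 94.4 kg/h = 94.4/3600 = 0.0262222 kg/s
t_res = M / Q_s = 5.60 / 0.0262222 = 213.559 s
Geometry in SI: D = 138.1 mm → 0.1381 m, h = 2.14 mm → 0.00214 m
ΔT_a = T_lim − T_in = 289.0 °C − 188.8 °C = 100.2 K
γ̇_max² = ΔT_a·ρ·cp / (η·t_res) = [100.2 × 1395 × 2139] / [274 × 213.559] = 5109.56 s⁻²
Take the square root: γ̇_max = √(5109.56) = 71.4812 s⁻¹
Solve γ̇ = πDN/h for N: N_max = γ̇_max·h/(π·D) = 71.4812 × 0.00214 / (π × 0.1381) = 0.352584 rev/s = 21.155 rpm

value=21.16 rpm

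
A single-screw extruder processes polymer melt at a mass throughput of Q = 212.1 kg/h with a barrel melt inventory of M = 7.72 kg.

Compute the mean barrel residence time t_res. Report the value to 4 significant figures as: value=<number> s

Convert throughput: Q = 212.1 kg/h = 212.1/3600 = 0.0589167 kg/s
t_res = M / Q_s = 7.72 / 0.0589167 = 131.033 s

value=131.0 s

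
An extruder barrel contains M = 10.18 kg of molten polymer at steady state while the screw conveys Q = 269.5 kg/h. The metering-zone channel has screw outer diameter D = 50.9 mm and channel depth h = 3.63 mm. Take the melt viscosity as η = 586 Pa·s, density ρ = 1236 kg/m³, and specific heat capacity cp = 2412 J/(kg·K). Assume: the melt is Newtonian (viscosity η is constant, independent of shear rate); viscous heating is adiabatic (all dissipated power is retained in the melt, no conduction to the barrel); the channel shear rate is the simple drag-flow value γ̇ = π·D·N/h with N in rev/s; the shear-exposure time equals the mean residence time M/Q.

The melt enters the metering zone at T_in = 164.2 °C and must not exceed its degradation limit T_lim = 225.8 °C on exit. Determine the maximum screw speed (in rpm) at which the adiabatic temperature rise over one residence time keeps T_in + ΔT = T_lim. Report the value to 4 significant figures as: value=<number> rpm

Q_s = Q / 3600 = 269.5 / 3600 = 0.0748611 kg/s
t_res = M / Q_s = 10.18 ÷ 0.0748611 = 135.985 s
Geometry in SI: D = 50.9 mm → 0.0509 m, h = 3.63 mm → 0.00363 m
ΔT_a = T_lim − T_in = 225.8 °C − 164.2 °C = 61.6 K
γ̇_max² = ΔT_a·ρ·cp / (η·t_res) = [61.6 × 1236 × 2412] / [586 × 135.985] = 2304.56 s⁻²
Take the square root: γ̇_max = √(2304.56) = 48.0058 s⁻¹
N_max = γ̇_max h / (πD) = 48.0058·0.00363/(π·0.0509) = 1.08976 rev/s → ×60 = 65.3859 rpm

value=65.39 rpm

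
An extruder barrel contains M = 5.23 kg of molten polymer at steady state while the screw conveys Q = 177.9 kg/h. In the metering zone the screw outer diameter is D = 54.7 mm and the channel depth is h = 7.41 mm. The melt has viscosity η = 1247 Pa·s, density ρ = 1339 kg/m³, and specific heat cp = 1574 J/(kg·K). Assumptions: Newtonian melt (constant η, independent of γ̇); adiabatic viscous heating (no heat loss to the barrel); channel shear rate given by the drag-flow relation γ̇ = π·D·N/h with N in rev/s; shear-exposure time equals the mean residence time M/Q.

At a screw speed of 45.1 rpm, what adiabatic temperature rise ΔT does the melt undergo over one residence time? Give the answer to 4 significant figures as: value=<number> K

value=19.03 K

Q_s = Q / 3600 = 177.9 / 3600 = 0.0494167 kg/s
Mean residence time: t_res = M/Q_s = 5.23 kg / 0.0494167 kg/s = 105.835 s
Convert to SI: D = 0.0547 m, h = 0.00741 m, N = 45.1/60 = 0.751667 rev/s
γ̇ = π D N / h = (π)(0.0547)(0.751667) / 0.00741 = 17.4319 s⁻¹
ΔT = η·γ̇²·t_res / (ρ·cp) = 1247 · (17.4319)² · 105.835 / (1339 · 1574) = 19.0282 K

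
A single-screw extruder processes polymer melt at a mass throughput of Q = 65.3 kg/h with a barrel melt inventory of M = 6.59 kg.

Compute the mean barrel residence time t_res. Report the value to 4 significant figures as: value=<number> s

Throughput in SI: Q_s = 65.3 kg/h ÷ 3600 s/h = 0.0181389 kg/s
t_res = M / Q_s = 6.59 / 0.0181389 = 363.308 s

value=363.3 s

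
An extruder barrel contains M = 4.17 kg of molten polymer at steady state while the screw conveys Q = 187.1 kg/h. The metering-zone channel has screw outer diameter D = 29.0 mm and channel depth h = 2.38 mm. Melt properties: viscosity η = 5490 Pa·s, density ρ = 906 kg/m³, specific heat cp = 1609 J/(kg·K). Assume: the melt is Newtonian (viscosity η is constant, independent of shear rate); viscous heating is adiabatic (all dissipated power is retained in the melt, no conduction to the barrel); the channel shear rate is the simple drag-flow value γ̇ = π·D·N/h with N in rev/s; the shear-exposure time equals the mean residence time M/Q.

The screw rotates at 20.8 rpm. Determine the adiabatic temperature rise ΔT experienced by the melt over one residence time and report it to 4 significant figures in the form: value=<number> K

value=53.21 K

Throughput in SI: Q_s = 187.1 kg/h ÷ 3600 s/h = 0.0519722 kg/s
t_res = M / Q_s = 4.17 / 0.0519722 = 80.2352 s
D = 29.0 mm = 0.029 m;  h = 2.38 mm = 0.00238 m;  N = 20.8 rpm / 60 = 0.346667 rev/s
Shear rate: γ̇ = πDN/h = π·0.029·0.346667/0.00238 = 13.2704 s⁻¹
ΔT = η·γ̇²·t_res/(ρ·cp) = [5490 × 13.2704² × 80.2352] / [906 × 1609] = 53.2131 K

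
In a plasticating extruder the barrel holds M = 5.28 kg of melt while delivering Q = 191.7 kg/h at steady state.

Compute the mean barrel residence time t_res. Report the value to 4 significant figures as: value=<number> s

value=99.15 s

Throughput in SI: Q_s = 191.7 kg/h ÷ 3600 s/h = 0.05325 kg/s
Mean residence time: t_res = M/Q_s = 5.28 kg / 0.05325 kg/s = 99.1549 s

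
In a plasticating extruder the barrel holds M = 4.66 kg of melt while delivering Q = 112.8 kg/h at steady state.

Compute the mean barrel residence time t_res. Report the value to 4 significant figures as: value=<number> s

value=148.7 s

Convert throughput: Q = 112.8 kg/h = 112.8/3600 = 0.0313333 kg/s
Mean residence time: t_res = M/Q_s = 4.66 kg / 0.0313333 kg/s = 148.723 s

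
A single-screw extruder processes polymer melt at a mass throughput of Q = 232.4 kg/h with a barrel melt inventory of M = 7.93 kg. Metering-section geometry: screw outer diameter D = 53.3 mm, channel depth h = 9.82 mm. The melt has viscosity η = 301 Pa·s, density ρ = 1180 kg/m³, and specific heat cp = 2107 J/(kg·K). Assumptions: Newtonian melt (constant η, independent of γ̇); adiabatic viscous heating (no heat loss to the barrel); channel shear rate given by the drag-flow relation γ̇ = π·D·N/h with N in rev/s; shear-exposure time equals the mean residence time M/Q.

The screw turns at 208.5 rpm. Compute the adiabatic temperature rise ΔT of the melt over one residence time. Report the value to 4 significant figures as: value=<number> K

Convert throughput: Q = 232.4 kg/h = 232.4/3600 = 0.0645556 kg/s
t_res = M / Q_s = 7.93 ÷ 0.0645556 = 122.84 s
D = 53.3 mm = 0.0533 m;  h = 9.82 mm = 0.00982 m;  N = 208.5 rpm / 60 = 3.475 rev/s
γ̇ = π·D·N / h = π · 0.0533 · 3.475 / 0.00982 = 59.2544 s⁻¹
ΔT = η·γ̇²·t_res/(ρ·cp) = [301 × 59.2544² × 122.84] / [1180 × 2107] = 52.2156 K

value=52.22 K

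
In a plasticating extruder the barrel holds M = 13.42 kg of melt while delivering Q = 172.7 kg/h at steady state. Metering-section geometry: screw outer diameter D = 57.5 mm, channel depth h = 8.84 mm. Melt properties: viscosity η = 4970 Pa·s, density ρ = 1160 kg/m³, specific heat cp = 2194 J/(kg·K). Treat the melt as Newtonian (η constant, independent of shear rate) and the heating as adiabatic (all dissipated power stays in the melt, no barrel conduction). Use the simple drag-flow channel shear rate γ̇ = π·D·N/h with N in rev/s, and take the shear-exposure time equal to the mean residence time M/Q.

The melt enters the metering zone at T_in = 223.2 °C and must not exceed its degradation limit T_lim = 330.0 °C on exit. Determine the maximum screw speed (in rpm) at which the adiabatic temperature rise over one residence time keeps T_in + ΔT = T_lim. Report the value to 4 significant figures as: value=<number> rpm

Convert throughput: Q = 172.7 kg/h = 172.7/3600 = 0.0479722 kg/s
t_res = M / Q_s = 13.42 / 0.0479722 = 279.745 s
Geometry in SI: D = 57.5 mm → 0.0575 m, h = 8.84 mm → 0.00884 m
ΔT_a = T_lim − T_in = 330.0 − 223.2 = 106.8 K
Invert ΔT = ηγ̇²t_res/(ρcp) for γ̇: γ̇_max² = ΔT_a ρ cp / (η t_res) = 106.8·1160·2194 / (4970·279.745) = 195.5 s⁻²
Take the square root: γ̇_max = √(195.5) = 13.9821 s⁻¹
N_max = γ̇_max h / (πD) = 13.9821·0.00884/(π·0.0575) = 0.684239 rev/s → ×60 = 41.0544 rpm

value=41.05 rpm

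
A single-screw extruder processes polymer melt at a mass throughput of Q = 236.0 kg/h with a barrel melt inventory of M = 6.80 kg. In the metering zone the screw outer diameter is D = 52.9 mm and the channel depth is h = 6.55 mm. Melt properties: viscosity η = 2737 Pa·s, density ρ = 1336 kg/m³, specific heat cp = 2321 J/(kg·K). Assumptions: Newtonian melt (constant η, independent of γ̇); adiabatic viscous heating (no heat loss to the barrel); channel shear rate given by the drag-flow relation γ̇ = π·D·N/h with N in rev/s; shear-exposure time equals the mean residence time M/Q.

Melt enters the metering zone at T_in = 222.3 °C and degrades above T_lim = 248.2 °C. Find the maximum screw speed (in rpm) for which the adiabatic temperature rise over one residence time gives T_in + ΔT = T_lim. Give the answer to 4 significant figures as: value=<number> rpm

Q_s = Q / 3600 = 236.0 / 3600 = 0.0655556 kg/s
Mean residence time: t_res = M/Q_s = 6.80 kg / 0.0655556 kg/s = 103.729 s
Geometry in SI: D = 52.9 mm → 0.0529 m, h = 6.55 mm → 0.00655 m
ΔT_a = T_lim − T_in = 248.2 − 222.3 = 25.9 K
γ̇_max² = ΔT_a·ρ·cp/(η·t_res) = 25.9·1336·2321/(2737·103.729) = 282.883 s⁻²
γ̇_max = sqrt(282.883) = 16.8191 s⁻¹
N_max = γ̇_max·h / (π·D) = 16.8191 · 0.00655 / (π · 0.0529) = 0.662887 rev/s = 39.7732 rpm

value=39.77 rpm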